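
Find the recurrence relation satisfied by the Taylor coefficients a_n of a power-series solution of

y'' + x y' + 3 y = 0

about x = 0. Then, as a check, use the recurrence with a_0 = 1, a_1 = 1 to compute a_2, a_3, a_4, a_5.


Substitute y = sum_n a_n x^n.
y''(x) has coefficient (n+2)(n+1) a_{n+2} at x^n;
x y'(x) has coefficient n a_n at x^n (shift);
3 y(x) has coefficient 3 a_n at x^n.
Matching x^n: (n+2)(n+1) a_{n+2} + (n + 3) a_n = 0.
Thus a_{n+2} = (-n - 3) / ((n+1)(n+2)) * a_n.

Check with a_0 = 1, a_1 = 1 (apply the recurrence for n = 0, 1, 2, 3): a_0 = 1, a_1 = 1, a_2 = -3/2, a_3 = -2/3, a_4 = 5/8, a_5 = 1/5.

a_(n+2) = (-n - 3) / ((n+1)(n+2)) * a_n; check: a_0 = 1, a_1 = 1, a_2 = -3/2, a_3 = -2/3, a_4 = 5/8, a_5 = 1/5


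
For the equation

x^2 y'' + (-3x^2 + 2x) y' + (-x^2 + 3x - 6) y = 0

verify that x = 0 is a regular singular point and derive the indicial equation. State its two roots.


Divide by x^2 to reach normal form y'' + P_1(x) y' + P_2(x) y = 0 with P_1(x) = -3 + 2/x and P_2(x) = -1 + 3/x - 6/x^2.
x = 0 is a singular point because the y'-coefficient -3 + 2/x has a pole at x = 0 and the y-coefficient -1 + 3/x - 6/x^2 has a pole at x = 0.
It is a regular singular point because x P_1(x) = p(x) = 2 - 3x and x^2 P_2(x) = q(x) = -x^2 + 3x - 6 are polynomials, hence analytic at x = 0.
p(0) = 2,  q(0) = -6.
Indicial equation: r(r-1) + p(0) r + q(0) = 0, i.e. r^2 + (p(0) - 1) r + q(0) = 0, i.e. r^2 + 1 r - 6 = 0.
Discriminant: (1)^2 - 4(-6) = 25, so r = (-1 ± 5)/2.
Solving: r_1 = 2, r_2 = -3.

indicial: r^2 + 1 r - 6 = 0; roots r_1 = 2, r_2 = -3


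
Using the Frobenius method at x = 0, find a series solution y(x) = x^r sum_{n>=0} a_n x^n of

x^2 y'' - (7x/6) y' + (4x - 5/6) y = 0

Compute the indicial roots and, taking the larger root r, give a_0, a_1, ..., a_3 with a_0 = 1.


Write in Frobenius form y'' + (p(x)/x) y' + (q(x)/x^2) y = 0:
  p(x) = -7/6,  q(x) = 4x - 5/6.
Indicial equation: r(r-1) + (-7/6) r + (-5/6) = 0 -> roots r_1 = 5/2, r_2 = -1/3.
Take r = r_1 = 5/2. Let y(x) = x^r sum_{n>=0} a_n x^n with a_0 = 1.
Substitute y = x^r sum a_n x^n and match x^{r+n}. The recurrence is
  D(n) a_n + 4 a_{n-1} = 0,  where D(n) = (r+n)(r+n-1) + (-7/6)(r+n) + (-5/6).
  a_n = -4 / D(n) * a_{n-1}.
Since the indicial polynomial factors as (r - r_1)(r - r_2), D(n) = (r_1 + n - r_1)(r_1 + n - r_2) = n(n + 17/6).
Evaluating step by step (a_0 = 1):
  n = 1: D(1) = 1(1 + 17/6) = 23/6; numerator = -4(1) = -4; a_1 = (-4)/(23/6) = -24/23
  n = 2: D(2) = 2(2 + 17/6) = 29/3; numerator = -4(-24/23) = 96/23; a_2 = (96/23)/(29/3) = 288/667
  n = 3: D(3) = 3(3 + 17/6) = 35/2; numerator = -4(288/667) = -1152/667; a_3 = (-1152/667)/(35/2) = -2304/23345

r = 5/2; a_0 = 1; a_1 = -24/23; a_2 = 288/667; a_3 = -2304/23345


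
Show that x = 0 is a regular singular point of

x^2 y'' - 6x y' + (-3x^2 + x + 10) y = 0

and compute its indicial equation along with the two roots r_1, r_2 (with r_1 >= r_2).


Divide by x^2 to reach normal form y'' + P_1(x) y' + P_2(x) y = 0 with P_1(x) = -6/x and P_2(x) = -3 + 1/x + 10/x^2.
x = 0 is a singular point because the y'-coefficient -6/x has a pole at x = 0 and the y-coefficient -3 + 1/x + 10/x^2 has a pole at x = 0.
It is a regular singular point because x P_1(x) = p(x) = -6 and x^2 P_2(x) = q(x) = -3x^2 + x + 10 are polynomials, hence analytic at x = 0.
p(0) = -6,  q(0) = 10.
Indicial equation: r(r-1) + p(0) r + q(0) = 0, i.e. r^2 + (p(0) - 1) r + q(0) = 0, i.e. r^2 - 7 r + 10 = 0.
Discriminant: (-7)^2 - 4(10) = 9, so r = (7 ± 3)/2.
Solving: r_1 = 5, r_2 = 2.

indicial: r^2 - 7 r + 10 = 0; roots r_1 = 5, r_2 = 2


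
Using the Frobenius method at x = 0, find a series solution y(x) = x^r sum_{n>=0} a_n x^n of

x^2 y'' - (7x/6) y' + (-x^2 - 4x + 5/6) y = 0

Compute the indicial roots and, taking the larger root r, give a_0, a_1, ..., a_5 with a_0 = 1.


Write in Frobenius form y'' + (p(x)/x) y' + (q(x)/x^2) y = 0:
  p(x) = -7/6,  q(x) = -x^2 - 4x + 5/6.
Indicial equation: r(r-1) + (-7/6) r + (5/6) = 0 -> roots r_1 = 5/3, r_2 = 1/2.
Take r = r_1 = 5/3. Let y(x) = x^r sum_{n>=0} a_n x^n with a_0 = 1.
Substitute y = x^r sum a_n x^n and match x^{r+n}. The recurrence is
  D(n) a_n - 4 a_{n-1} - 1 a_{n-2} = 0,  where D(n) = (r+n)(r+n-1) + (-7/6)(r+n) + (5/6).
  a_n = [4 a_{n-1} + 1 a_{n-2}] / D(n).
Since the indicial polynomial factors as (r - r_1)(r - r_2), D(n) = (r_1 + n - r_1)(r_1 + n - r_2) = n(n + 7/6).
Evaluating step by step (a_0 = 1):
  n = 1: D(1) = 1(1 + 7/6) = 13/6; numerator = 4(1) = 4; a_1 = (4)/(13/6) = 24/13
  n = 2: D(2) = 2(2 + 7/6) = 19/3; numerator = 4(24/13) + 1(1) = 109/13; a_2 = (109/13)/(19/3) = 327/247
  n = 3: D(3) = 3(3 + 7/6) = 25/2; numerator = 4(327/247) + 1(24/13) = 1764/247; a_3 = (1764/247)/(25/2) = 3528/6175
  n = 4: D(4) = 4(4 + 7/6) = 62/3; numerator = 4(3528/6175) + 1(327/247) = 1173/325; a_4 = (1173/325)/(62/3) = 3519/20150
  n = 5: D(5) = 5(5 + 7/6) = 185/6; numerator = 4(3519/20150) + 1(3528/6175) = 48618/38285; a_5 = (48618/38285)/(185/6) = 7884/191425

r = 5/3; a_0 = 1; a_1 = 24/13; a_2 = 327/247; a_3 = 3528/6175; a_4 = 3519/20150; a_5 = 7884/191425


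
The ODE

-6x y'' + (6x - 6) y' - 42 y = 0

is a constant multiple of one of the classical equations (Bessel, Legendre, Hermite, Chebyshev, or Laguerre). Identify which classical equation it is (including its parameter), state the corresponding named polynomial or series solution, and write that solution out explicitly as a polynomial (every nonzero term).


All three coefficients share the factor -6; dividing through by -6 gives  x y'' + (1 - x) y' + 7 y = 0.
This matches the Laguerre equation x y'' + (1 - x) y' + n y = 0 with n = 7; the polynomial solution is L_7(x).
With y = sum_k a_k x^k, matching x^k gives (k+1)k a_{k+1} + (k+1) a_{k+1} - k a_k + n a_k = 0, i.e. (k+1)^2 a_{k+1} = (k - n) a_k = (k - 7) a_k. The right side vanishes at k = 7, so the series terminates at degree 7.
Standard normalization L_n(0) = 1 gives a_0 = 1. Work upward with a_{k+1} = (k - 7) a_k / (k+1)^2:
  a_1 = (0 - 7)(1) / 1^2 = -7/1 = -7
  a_2 = (1 - 7)(-7) / 2^2 = 42/4 = 21/2
  a_3 = (2 - 7)(21/2) / 3^2 = (-105/2)/9 = -35/6
  a_4 = (3 - 7)(-35/6) / 4^2 = (70/3)/16 = 35/24
  a_5 = (4 - 7)(35/24) / 5^2 = (-35/8)/25 = -7/40
  a_6 = (5 - 7)(-7/40) / 6^2 = (7/20)/36 = 7/720
  a_7 = (6 - 7)(7/720) / 7^2 = (-7/720)/49 = -1/5040
Hence L_7(x) = -x^7/5040 + 7 x^6/720 - 7 x^5/40 + 35 x^4/24 - 35 x^3/6 + 21 x^2/2 - 7 x + 1.

L_7(x); series = -x^7/5040 + 7 x^6/720 - 7 x^5/40 + 35 x^4/24 - 35 x^3/6 + 21 x^2/2 - 7 x + 1


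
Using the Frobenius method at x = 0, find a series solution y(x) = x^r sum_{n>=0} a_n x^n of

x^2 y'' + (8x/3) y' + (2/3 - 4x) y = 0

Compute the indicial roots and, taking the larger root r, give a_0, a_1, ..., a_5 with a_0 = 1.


Write in Frobenius form y'' + (p(x)/x) y' + (q(x)/x^2) y = 0:
  p(x) = 8/3,  q(x) = 2/3 - 4x.
Indicial equation: r(r-1) + (8/3) r + (2/3) = 0 -> roots r_1 = -2/3, r_2 = -1.
Take r = r_1 = -2/3. Let y(x) = x^r sum_{n>=0} a_n x^n with a_0 = 1.
Substitute y = x^r sum a_n x^n and match x^{r+n}. The recurrence is
  D(n) a_n - 4 a_{n-1} = 0,  where D(n) = (r+n)(r+n-1) + (8/3)(r+n) + (2/3).
  a_n = 4 / D(n) * a_{n-1}.
Since the indicial polynomial factors as (r - r_1)(r - r_2), D(n) = (r_1 + n - r_1)(r_1 + n - r_2) = n(n + 1/3).
Evaluating step by step (a_0 = 1):
  n = 1: D(1) = 1(1 + 1/3) = 4/3; numerator = 4(1) = 4; a_1 = (4)/(4/3) = 3
  n = 2: D(2) = 2(2 + 1/3) = 14/3; numerator = 4(3) = 12; a_2 = (12)/(14/3) = 18/7
  n = 3: D(3) = 3(3 + 1/3) = 10; numerator = 4(18/7) = 72/7; a_3 = (72/7)/(10) = 36/35
  n = 4: D(4) = 4(4 + 1/3) = 52/3; numerator = 4(36/35) = 144/35; a_4 = (144/35)/(52/3) = 108/455
  n = 5: D(5) = 5(5 + 1/3) = 80/3; numerator = 4(108/455) = 432/455; a_5 = (432/455)/(80/3) = 81/2275

r = -2/3; a_0 = 1; a_1 = 3; a_2 = 18/7; a_3 = 36/35; a_4 = 108/455; a_5 = 81/2275


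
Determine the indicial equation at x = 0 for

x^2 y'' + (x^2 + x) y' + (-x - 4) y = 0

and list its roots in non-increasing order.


Divide by x^2 to reach normal form y'' + P_1(x) y' + P_2(x) y = 0 with P_1(x) = 1 + 1/x and P_2(x) = -1/x - 4/x^2.
x = 0 is a singular point because the y'-coefficient 1 + 1/x has a pole at x = 0 and the y-coefficient -1/x - 4/x^2 has a pole at x = 0.
It is a regular singular point because x P_1(x) = p(x) = x + 1 and x^2 P_2(x) = q(x) = -x - 4 are polynomials, hence analytic at x = 0.
p(0) = 1,  q(0) = -4.
Indicial equation: r(r-1) + p(0) r + q(0) = 0, i.e. r^2 + (p(0) - 1) r + q(0) = 0, i.e. r^2 - 4 = 0.
Discriminant: (0)^2 - 4(-4) = 16, so r = (0 ± 4)/2.
Solving: r_1 = 2, r_2 = -2.

indicial: r^2 - 4 = 0; roots r_1 = 2, r_2 = -2


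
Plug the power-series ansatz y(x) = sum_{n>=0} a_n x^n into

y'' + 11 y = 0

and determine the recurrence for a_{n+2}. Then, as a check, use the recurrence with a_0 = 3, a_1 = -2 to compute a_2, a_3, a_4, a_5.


Substitute y = sum_n a_n x^n into y'' + (const) y = 0.
y''(x) = sum_{n>=0} (n+2)(n+1) a_{n+2} x^n.
The ODE becomes sum_n [(n+2)(n+1) a_{n+2} + 11 a_n] x^n = 0.
Setting each coefficient to zero gives the recurrence:
  (n+2)(n+1) a_{n+2} + 11 a_n = 0,
  a_{n+2} = -11 / ((n+1)(n+2)) a_n.

Check with a_0 = 3, a_1 = -2 (apply the recurrence for n = 0, 1, 2, 3): a_0 = 3, a_1 = -2, a_2 = -33/2, a_3 = 11/3, a_4 = 121/8, a_5 = -121/60.

a_{n+2} = -11/((n+1)(n+2)) * a_n; check: a_0 = 3, a_1 = -2, a_2 = -33/2, a_3 = 11/3, a_4 = 121/8, a_5 = -121/60


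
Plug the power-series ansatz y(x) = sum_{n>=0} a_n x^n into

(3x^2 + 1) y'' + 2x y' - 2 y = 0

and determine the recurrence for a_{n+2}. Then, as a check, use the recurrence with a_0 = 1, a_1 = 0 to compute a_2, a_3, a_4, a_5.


Substitute y = sum_n a_n x^n.
(1 + 3 x^2) y'' contributes (n+2)(n+1) a_{n+2} + 3 n(n-1) a_n at x^n.
2 x y'(x) contributes 2 n a_n at x^n.
-2 y(x) contributes -2 a_n at x^n.
Matching x^n: (n+2)(n+1) a_{n+2} + (3 n(n-1) + 2 n - 2) a_n = 0.
Thus a_{n+2} = (-3 n(n-1) - 2 n + 2) / ((n+1)(n+2)) * a_n.

Check with a_0 = 1, a_1 = 0 (apply the recurrence for n = 0, 1, 2, 3): a_0 = 1, a_1 = 0, a_2 = 1, a_3 = 0, a_4 = -2/3, a_5 = 0.

a_(n+2) = (-3 n(n-1) - 2 n + 2) / ((n+1)(n+2)) * a_n; check: a_0 = 1, a_1 = 0, a_2 = 1, a_3 = 0, a_4 = -2/3, a_5 = 0


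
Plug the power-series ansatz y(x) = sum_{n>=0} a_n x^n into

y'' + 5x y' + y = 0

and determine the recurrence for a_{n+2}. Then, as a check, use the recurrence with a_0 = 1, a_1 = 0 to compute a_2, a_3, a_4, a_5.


Substitute y = sum_n a_n x^n.
y''(x) has coefficient (n+2)(n+1) a_{n+2} at x^n;
5 x y'(x) has coefficient 5 n a_n at x^n (shift);
y(x) has coefficient 1 a_n at x^n.
Matching x^n: (n+2)(n+1) a_{n+2} + (5n + 1) a_n = 0.
Thus a_{n+2} = (-5n - 1) / ((n+1)(n+2)) * a_n.

Check with a_0 = 1, a_1 = 0 (apply the recurrence for n = 0, 1, 2, 3): a_0 = 1, a_1 = 0, a_2 = -1/2, a_3 = 0, a_4 = 11/24, a_5 = 0.

a_(n+2) = (-5n - 1) / ((n+1)(n+2)) * a_n; check: a_0 = 1, a_1 = 0, a_2 = -1/2, a_3 = 0, a_4 = 11/24, a_5 = 0


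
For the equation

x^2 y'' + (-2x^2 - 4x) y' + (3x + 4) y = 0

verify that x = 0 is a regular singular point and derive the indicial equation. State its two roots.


Divide by x^2 to reach normal form y'' + P_1(x) y' + P_2(x) y = 0 with P_1(x) = -2 - 4/x and P_2(x) = 3/x + 4/x^2.
x = 0 is a singular point because the y'-coefficient -2 - 4/x has a pole at x = 0 and the y-coefficient 3/x + 4/x^2 has a pole at x = 0.
It is a regular singular point because x P_1(x) = p(x) = -2x - 4 and x^2 P_2(x) = q(x) = 3x + 4 are polynomials, hence analytic at x = 0.
p(0) = -4,  q(0) = 4.
Indicial equation: r(r-1) + p(0) r + q(0) = 0, i.e. r^2 + (p(0) - 1) r + q(0) = 0, i.e. r^2 - 5 r + 4 = 0.
Discriminant: (-5)^2 - 4(4) = 9, so r = (5 ± 3)/2.
Solving: r_1 = 4, r_2 = 1.

indicial: r^2 - 5 r + 4 = 0; roots r_1 = 4, r_2 = 1


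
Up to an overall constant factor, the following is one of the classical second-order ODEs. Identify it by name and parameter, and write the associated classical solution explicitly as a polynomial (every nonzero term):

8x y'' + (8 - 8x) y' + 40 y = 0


All three coefficients share the factor 8; dividing through by 8 gives  x y'' + (1 - x) y' + 5 y = 0.
This matches the Laguerre equation x y'' + (1 - x) y' + n y = 0 with n = 5; the polynomial solution is L_5(x).
With y = sum_k a_k x^k, matching x^k gives (k+1)k a_{k+1} + (k+1) a_{k+1} - k a_k + n a_k = 0, i.e. (k+1)^2 a_{k+1} = (k - n) a_k = (k - 5) a_k. The right side vanishes at k = 5, so the series terminates at degree 5.
Standard normalization L_n(0) = 1 gives a_0 = 1. Work upward with a_{k+1} = (k - 5) a_k / (k+1)^2:
  a_1 = (0 - 5)(1) / 1^2 = -5/1 = -5
  a_2 = (1 - 5)(-5) / 2^2 = 20/4 = 5
  a_3 = (2 - 5)(5) / 3^2 = -15/9 = -5/3
  a_4 = (3 - 5)(-5/3) / 4^2 = (10/3)/16 = 5/24
  a_5 = (4 - 5)(5/24) / 5^2 = (-5/24)/25 = -1/120
Hence L_5(x) = -x^5/120 + 5 x^4/24 - 5 x^3/3 + 5 x^2 - 5 x + 1.

L_5(x); series = -x^5/120 + 5 x^4/24 - 5 x^3/3 + 5 x^2 - 5 x + 1


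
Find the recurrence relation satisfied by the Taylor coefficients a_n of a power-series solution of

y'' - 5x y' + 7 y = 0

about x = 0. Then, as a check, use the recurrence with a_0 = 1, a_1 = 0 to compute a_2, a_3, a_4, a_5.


Substitute y = sum_n a_n x^n.
y''(x) has coefficient (n+2)(n+1) a_{n+2} at x^n;
-5 x y'(x) has coefficient -5 n a_n at x^n (shift);
7 y(x) has coefficient 7 a_n at x^n.
Matching x^n: (n+2)(n+1) a_{n+2} + (-5n + 7) a_n = 0.
Thus a_{n+2} = (5n - 7) / ((n+1)(n+2)) * a_n.

Check with a_0 = 1, a_1 = 0 (apply the recurrence for n = 0, 1, 2, 3): a_0 = 1, a_1 = 0, a_2 = -7/2, a_3 = 0, a_4 = -7/8, a_5 = 0.

a_(n+2) = (5n - 7) / ((n+1)(n+2)) * a_n; check: a_0 = 1, a_1 = 0, a_2 = -7/2, a_3 = 0, a_4 = -7/8, a_5 = 0


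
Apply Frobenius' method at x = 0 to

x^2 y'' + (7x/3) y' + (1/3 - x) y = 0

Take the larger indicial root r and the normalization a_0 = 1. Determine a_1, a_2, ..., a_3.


Write in Frobenius form y'' + (p(x)/x) y' + (q(x)/x^2) y = 0:
  p(x) = 7/3,  q(x) = 1/3 - x.
Indicial equation: r(r-1) + (7/3) r + (1/3) = 0 -> roots r_1 = -1/3, r_2 = -1.
Take r = r_1 = -1/3. Let y(x) = x^r sum_{n>=0} a_n x^n with a_0 = 1.
Substitute y = x^r sum a_n x^n and match x^{r+n}. The recurrence is
  D(n) a_n - 1 a_{n-1} = 0,  where D(n) = (r+n)(r+n-1) + (7/3)(r+n) + (1/3).
  a_n = 1 / D(n) * a_{n-1}.
Since the indicial polynomial factors as (r - r_1)(r - r_2), D(n) = (r_1 + n - r_1)(r_1 + n - r_2) = n(n + 2/3).
Evaluating step by step (a_0 = 1):
  n = 1: D(1) = 1(1 + 2/3) = 5/3; numerator = 1(1) = 1; a_1 = (1)/(5/3) = 3/5
  n = 2: D(2) = 2(2 + 2/3) = 16/3; numerator = 1(3/5) = 3/5; a_2 = (3/5)/(16/3) = 9/80
  n = 3: D(3) = 3(3 + 2/3) = 11; numerator = 1(9/80) = 9/80; a_3 = (9/80)/(11) = 9/880

r = -1/3; a_0 = 1; a_1 = 3/5; a_2 = 9/80; a_3 = 9/880


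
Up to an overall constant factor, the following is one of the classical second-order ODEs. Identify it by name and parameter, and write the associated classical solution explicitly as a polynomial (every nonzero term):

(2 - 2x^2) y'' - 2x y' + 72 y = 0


All three coefficients share the factor 2; dividing through by 2 gives  (1 - x^2) y'' - x y' + 36 y = 0.
This matches the Chebyshev equation (1 - x^2) y'' - x y' + n^2 y = 0 (note the -x y' term, not -2x y') with n^2 = 36, so n = 6; the polynomial solution is T_6(x).
With y = sum_k a_k x^k, matching x^k gives (k+2)(k+1) a_{k+2} = (k^2 - n^2) a_k = (k - 6)(k + 6) a_k. The right side vanishes at k = 6, so the series with the parity of 6 terminates at degree 6.
Standard normalization: leading coefficient of T_n is 2^(n-1), so a_6 = 2^5 = 32. Work downward with a_k = (k+1)(k+2) a_{k+2} / ((k - 6)(k + 6)):
  a_4 = (5)(6)(32) / ((4 - 6)(4 + 6)) = 960/(-20) = -48
  a_2 = (3)(4)(-48) / ((2 - 6)(2 + 6)) = -576/(-32) = 18
  a_0 = (1)(2)(18) / ((0 - 6)(0 + 6)) = 36/(-36) = -1
Hence T_6(x) = 32 x^6 - 48 x^4 + 18 x^2 - 1.

T_6(x); series = 32 x^6 - 48 x^4 + 18 x^2 - 1


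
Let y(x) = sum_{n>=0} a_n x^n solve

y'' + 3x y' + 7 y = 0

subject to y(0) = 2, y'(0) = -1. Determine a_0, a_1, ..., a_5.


Ansatz: y(x) = sum_{n>=0} a_n x^n, so y'(x) = sum_{n>=1} n a_n x^(n-1) and y''(x) = sum_{n>=2} n(n-1) a_n x^(n-2).
Substitute into P(x) y'' + Q(x) y' + R(x) y = 0 with P(x) = 1, Q(x) = 3x, R(x) = 7, and match powers of x.
Initial conditions: a_0 = 2, a_1 = -1.
Setting the coefficient of each power of x to zero and solving order by order (substituting the coefficients already found):
  x^0: 2 a_2 + 7 a_0 = 0  ->  2 a_2 = -7 a_0 = -14  ->  a_2 = -7
  x^1: 6 a_3 + 10 a_1 = 0  ->  6 a_3 = -10 a_1 = 10  ->  a_3 = 5/3
  x^2: 12 a_4 + 13 a_2 = 0  ->  12 a_4 = -13 a_2 = 91  ->  a_4 = 91/12
  x^3: 20 a_5 + 16 a_3 = 0  ->  20 a_5 = -16 a_3 = -80/3  ->  a_5 = -4/3
Truncated series: y(x) = 2 - x - 7 x^2 + (5/3) x^3 + (91/12) x^4 - (4/3) x^5 + O(x^6).

a_0 = 2; a_1 = -1; a_2 = -7; a_3 = 5/3; a_4 = 91/12; a_5 = -4/3


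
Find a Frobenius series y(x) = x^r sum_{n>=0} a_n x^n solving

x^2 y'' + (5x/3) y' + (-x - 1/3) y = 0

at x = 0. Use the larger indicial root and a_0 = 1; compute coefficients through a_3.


Write in Frobenius form y'' + (p(x)/x) y' + (q(x)/x^2) y = 0:
  p(x) = 5/3,  q(x) = -x - 1/3.
Indicial equation: r(r-1) + (5/3) r + (-1/3) = 0 -> roots r_1 = 1/3, r_2 = -1.
Take r = r_1 = 1/3. Let y(x) = x^r sum_{n>=0} a_n x^n with a_0 = 1.
Substitute y = x^r sum a_n x^n and match x^{r+n}. The recurrence is
  D(n) a_n - 1 a_{n-1} = 0,  where D(n) = (r+n)(r+n-1) + (5/3)(r+n) + (-1/3).
  a_n = 1 / D(n) * a_{n-1}.
Since the indicial polynomial factors as (r - r_1)(r - r_2), D(n) = (r_1 + n - r_1)(r_1 + n - r_2) = n(n + 4/3).
Evaluating step by step (a_0 = 1):
  n = 1: D(1) = 1(1 + 4/3) = 7/3; numerator = 1(1) = 1; a_1 = (1)/(7/3) = 3/7
  n = 2: D(2) = 2(2 + 4/3) = 20/3; numerator = 1(3/7) = 3/7; a_2 = (3/7)/(20/3) = 9/140
  n = 3: D(3) = 3(3 + 4/3) = 13; numerator = 1(9/140) = 9/140; a_3 = (9/140)/(13) = 9/1820

r = 1/3; a_0 = 1; a_1 = 3/7; a_2 = 9/140; a_3 = 9/1820


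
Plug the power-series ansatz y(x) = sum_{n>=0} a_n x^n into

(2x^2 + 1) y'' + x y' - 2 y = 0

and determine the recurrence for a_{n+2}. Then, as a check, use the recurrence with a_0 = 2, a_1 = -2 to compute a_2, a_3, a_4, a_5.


Substitute y = sum_n a_n x^n.
(1 + 2 x^2) y'' contributes (n+2)(n+1) a_{n+2} + 2 n(n-1) a_n at x^n.
x y'(x) contributes n a_n at x^n.
-2 y(x) contributes -2 a_n at x^n.
Matching x^n: (n+2)(n+1) a_{n+2} + (2 n(n-1) + n - 2) a_n = 0.
Thus a_{n+2} = (-2 n(n-1) - n + 2) / ((n+1)(n+2)) * a_n.

Check with a_0 = 2, a_1 = -2 (apply the recurrence for n = 0, 1, 2, 3): a_0 = 2, a_1 = -2, a_2 = 2, a_3 = -1/3, a_4 = -2/3, a_5 = 13/60.

a_(n+2) = (-2 n(n-1) - n + 2) / ((n+1)(n+2)) * a_n; check: a_0 = 2, a_1 = -2, a_2 = 2, a_3 = -1/3, a_4 = -2/3, a_5 = 13/60


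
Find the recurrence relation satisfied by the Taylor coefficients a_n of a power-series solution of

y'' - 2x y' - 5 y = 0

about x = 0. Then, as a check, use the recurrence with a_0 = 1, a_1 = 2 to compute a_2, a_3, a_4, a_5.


Substitute y = sum_n a_n x^n.
y''(x) has coefficient (n+2)(n+1) a_{n+2} at x^n;
-2 x y'(x) has coefficient -2 n a_n at x^n (shift);
-5 y(x) has coefficient -5 a_n at x^n.
Matching x^n: (n+2)(n+1) a_{n+2} + (-2n - 5) a_n = 0.
Thus a_{n+2} = (2n + 5) / ((n+1)(n+2)) * a_n.

Check with a_0 = 1, a_1 = 2 (apply the recurrence for n = 0, 1, 2, 3): a_0 = 1, a_1 = 2, a_2 = 5/2, a_3 = 7/3, a_4 = 15/8, a_5 = 77/60.

a_(n+2) = (2n + 5) / ((n+1)(n+2)) * a_n; check: a_0 = 1, a_1 = 2, a_2 = 5/2, a_3 = 7/3, a_4 = 15/8, a_5 = 77/60


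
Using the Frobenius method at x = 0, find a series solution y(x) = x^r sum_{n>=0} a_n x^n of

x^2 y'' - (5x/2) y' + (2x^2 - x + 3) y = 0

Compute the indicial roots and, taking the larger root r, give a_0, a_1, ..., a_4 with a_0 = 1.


Write in Frobenius form y'' + (p(x)/x) y' + (q(x)/x^2) y = 0:
  p(x) = -5/2,  q(x) = 2x^2 - x + 3.
Indicial equation: r(r-1) + (-5/2) r + (3) = 0 -> roots r_1 = 2, r_2 = 3/2.
Take r = r_1 = 2. Let y(x) = x^r sum_{n>=0} a_n x^n with a_0 = 1.
Substitute y = x^r sum a_n x^n and match x^{r+n}. The recurrence is
  D(n) a_n - 1 a_{n-1} + 2 a_{n-2} = 0,  where D(n) = (r+n)(r+n-1) + (-5/2)(r+n) + (3).
  a_n = [1 a_{n-1} - 2 a_{n-2}] / D(n).
Since the indicial polynomial factors as (r - r_1)(r - r_2), D(n) = (r_1 + n - r_1)(r_1 + n - r_2) = n(n + 1/2).
Evaluating step by step (a_0 = 1):
  n = 1: D(1) = 1(1 + 1/2) = 3/2; numerator = 1(1) = 1; a_1 = (1)/(3/2) = 2/3
  n = 2: D(2) = 2(2 + 1/2) = 5; numerator = 1(2/3) - 2(1) = -4/3; a_2 = (-4/3)/(5) = -4/15
  n = 3: D(3) = 3(3 + 1/2) = 21/2; numerator = 1(-4/15) - 2(2/3) = -8/5; a_3 = (-8/5)/(21/2) = -16/105
  n = 4: D(4) = 4(4 + 1/2) = 18; numerator = 1(-16/105) - 2(-4/15) = 8/21; a_4 = (8/21)/(18) = 4/189

r = 2; a_0 = 1; a_1 = 2/3; a_2 = -4/15; a_3 = -16/105; a_4 = 4/189


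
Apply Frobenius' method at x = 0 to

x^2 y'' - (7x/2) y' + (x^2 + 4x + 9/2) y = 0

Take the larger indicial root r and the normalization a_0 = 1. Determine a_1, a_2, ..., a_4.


Write in Frobenius form y'' + (p(x)/x) y' + (q(x)/x^2) y = 0:
  p(x) = -7/2,  q(x) = x^2 + 4x + 9/2.
Indicial equation: r(r-1) + (-7/2) r + (9/2) = 0 -> roots r_1 = 3, r_2 = 3/2.
Take r = r_1 = 3. Let y(x) = x^r sum_{n>=0} a_n x^n with a_0 = 1.
Substitute y = x^r sum a_n x^n and match x^{r+n}. The recurrence is
  D(n) a_n + 4 a_{n-1} + 1 a_{n-2} = 0,  where D(n) = (r+n)(r+n-1) + (-7/2)(r+n) + (9/2).
  a_n = [-4 a_{n-1} - 1 a_{n-2}] / D(n).
Since the indicial polynomial factors as (r - r_1)(r - r_2), D(n) = (r_1 + n - r_1)(r_1 + n - r_2) = n(n + 3/2).
Evaluating step by step (a_0 = 1):
  n = 1: D(1) = 1(1 + 3/2) = 5/2; numerator = -4(1) = -4; a_1 = (-4)/(5/2) = -8/5
  n = 2: D(2) = 2(2 + 3/2) = 7; numerator = -4(-8/5) - 1(1) = 27/5; a_2 = (27/5)/(7) = 27/35
  n = 3: D(3) = 3(3 + 3/2) = 27/2; numerator = -4(27/35) - 1(-8/5) = -52/35; a_3 = (-52/35)/(27/2) = -104/945
  n = 4: D(4) = 4(4 + 3/2) = 22; numerator = -4(-104/945) - 1(27/35) = -313/945; a_4 = (-313/945)/(22) = -313/20790

r = 3; a_0 = 1; a_1 = -8/5; a_2 = 27/35; a_3 = -104/945; a_4 = -313/20790


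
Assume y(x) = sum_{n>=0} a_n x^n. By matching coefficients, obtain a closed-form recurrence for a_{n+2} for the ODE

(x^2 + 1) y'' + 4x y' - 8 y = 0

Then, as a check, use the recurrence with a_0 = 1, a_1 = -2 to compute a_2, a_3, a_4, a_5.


Substitute y = sum_n a_n x^n.
(1 + 1 x^2) y'' contributes (n+2)(n+1) a_{n+2} + n(n-1) a_n at x^n.
4 x y'(x) contributes 4 n a_n at x^n.
-8 y(x) contributes -8 a_n at x^n.
Matching x^n: (n+2)(n+1) a_{n+2} + (n(n-1) + 4 n - 8) a_n = 0.
Thus a_{n+2} = (-n(n-1) - 4 n + 8) / ((n+1)(n+2)) * a_n.

Check with a_0 = 1, a_1 = -2 (apply the recurrence for n = 0, 1, 2, 3): a_0 = 1, a_1 = -2, a_2 = 4, a_3 = -4/3, a_4 = -2/3, a_5 = 2/3.

a_(n+2) = (-n(n-1) - 4 n + 8) / ((n+1)(n+2)) * a_n; check: a_0 = 1, a_1 = -2, a_2 = 4, a_3 = -4/3, a_4 = -2/3, a_5 = 2/3


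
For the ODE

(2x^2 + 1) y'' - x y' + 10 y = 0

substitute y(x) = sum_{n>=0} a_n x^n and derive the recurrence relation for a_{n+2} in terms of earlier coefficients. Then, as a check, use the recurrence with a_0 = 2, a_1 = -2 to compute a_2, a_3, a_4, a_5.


Substitute y = sum_n a_n x^n.
(1 + 2 x^2) y'' contributes (n+2)(n+1) a_{n+2} + 2 n(n-1) a_n at x^n.
-x y'(x) contributes -n a_n at x^n.
10 y(x) contributes 10 a_n at x^n.
Matching x^n: (n+2)(n+1) a_{n+2} + (2 n(n-1) - n + 10) a_n = 0.
Thus a_{n+2} = (-2 n(n-1) + n - 10) / ((n+1)(n+2)) * a_n.

Check with a_0 = 2, a_1 = -2 (apply the recurrence for n = 0, 1, 2, 3): a_0 = 2, a_1 = -2, a_2 = -10, a_3 = 3, a_4 = 10, a_5 = -57/20.

a_(n+2) = (-2 n(n-1) + n - 10) / ((n+1)(n+2)) * a_n; check: a_0 = 2, a_1 = -2, a_2 = -10, a_3 = 3, a_4 = 10, a_5 = -57/20


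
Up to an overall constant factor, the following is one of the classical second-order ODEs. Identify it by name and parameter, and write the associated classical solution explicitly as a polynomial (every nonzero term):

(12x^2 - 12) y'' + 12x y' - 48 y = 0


All three coefficients share the factor -12; dividing through by -12 gives  (1 - x^2) y'' - x y' + 4 y = 0.
This matches the Chebyshev equation (1 - x^2) y'' - x y' + n^2 y = 0 (note the -x y' term, not -2x y') with n^2 = 4, so n = 2; the polynomial solution is T_2(x).
With y = sum_k a_k x^k, matching x^k gives (k+2)(k+1) a_{k+2} = (k^2 - n^2) a_k = (k - 2)(k + 2) a_k. The right side vanishes at k = 2, so the series with the parity of 2 terminates at degree 2.
Standard normalization: leading coefficient of T_n is 2^(n-1), so a_2 = 2^1 = 2. Work downward with a_k = (k+1)(k+2) a_{k+2} / ((k - 2)(k + 2)):
  a_0 = (1)(2)(2) / ((0 - 2)(0 + 2)) = 4/(-4) = -1
Hence T_2(x) = 2 x^2 - 1.

T_2(x); series = 2 x^2 - 1


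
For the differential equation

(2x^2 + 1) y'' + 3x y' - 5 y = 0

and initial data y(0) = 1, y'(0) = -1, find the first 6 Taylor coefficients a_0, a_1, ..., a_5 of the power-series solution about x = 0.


Ansatz: y(x) = sum_{n>=0} a_n x^n, so y'(x) = sum_{n>=1} n a_n x^(n-1) and y''(x) = sum_{n>=2} n(n-1) a_n x^(n-2).
Substitute into P(x) y'' + Q(x) y' + R(x) y = 0 with P(x) = 2x^2 + 1, Q(x) = 3x, R(x) = -5, and match powers of x.
Initial conditions: a_0 = 1, a_1 = -1.
Setting the coefficient of each power of x to zero and solving order by order (substituting the coefficients already found):
  x^0: 2 a_2 - 5 a_0 = 0  ->  2 a_2 = 5 a_0 = 5  ->  a_2 = 5/2
  x^1: 6 a_3 - 2 a_1 = 0  ->  6 a_3 = 2 a_1 = -2  ->  a_3 = -1/3
  x^2: 12 a_4 + 5 a_2 = 0  ->  12 a_4 = -5 a_2 = -25/2  ->  a_4 = -25/24
  x^3: 20 a_5 + 16 a_3 = 0  ->  20 a_5 = -16 a_3 = 16/3  ->  a_5 = 4/15
Truncated series: y(x) = 1 - x + (5/2) x^2 - (1/3) x^3 - (25/24) x^4 + (4/15) x^5 + O(x^6).

a_0 = 1; a_1 = -1; a_2 = 5/2; a_3 = -1/3; a_4 = -25/24; a_5 = 4/15


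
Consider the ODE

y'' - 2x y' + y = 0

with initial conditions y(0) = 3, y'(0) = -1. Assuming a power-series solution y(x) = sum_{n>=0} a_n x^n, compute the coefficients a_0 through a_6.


Ansatz: y(x) = sum_{n>=0} a_n x^n, so y'(x) = sum_{n>=1} n a_n x^(n-1) and y''(x) = sum_{n>=2} n(n-1) a_n x^(n-2).
Substitute into P(x) y'' + Q(x) y' + R(x) y = 0 with P(x) = 1, Q(x) = -2x, R(x) = 1, and match powers of x.
Initial conditions: a_0 = 3, a_1 = -1.
Setting the coefficient of each power of x to zero and solving order by order (substituting the coefficients already found):
  x^0: 2 a_2 + a_0 = 0  ->  2 a_2 = -a_0 = -3  ->  a_2 = -3/2
  x^1: 6 a_3 - a_1 = 0  ->  6 a_3 = a_1 = -1  ->  a_3 = -1/6
  x^2: 12 a_4 - 3 a_2 = 0  ->  12 a_4 = 3 a_2 = -9/2  ->  a_4 = -3/8
  x^3: 20 a_5 - 5 a_3 = 0  ->  20 a_5 = 5 a_3 = -5/6  ->  a_5 = -1/24
  x^4: 30 a_6 - 7 a_4 = 0  ->  30 a_6 = 7 a_4 = -21/8  ->  a_6 = -7/80
Truncated series: y(x) = 3 - x - (3/2) x^2 - (1/6) x^3 - (3/8) x^4 - (1/24) x^5 - (7/80) x^6 + O(x^7).

a_0 = 3; a_1 = -1; a_2 = -3/2; a_3 = -1/6; a_4 = -3/8; a_5 = -1/24; a_6 = -7/80


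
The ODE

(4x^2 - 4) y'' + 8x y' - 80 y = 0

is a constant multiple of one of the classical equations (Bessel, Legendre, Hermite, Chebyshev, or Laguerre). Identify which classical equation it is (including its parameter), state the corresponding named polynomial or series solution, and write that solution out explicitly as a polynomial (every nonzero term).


All three coefficients share the factor -4; dividing through by -4 gives  (1 - x^2) y'' - 2x y' + 20 y = 0.
This matches the Legendre equation (1 - x^2) y'' - 2x y' + n(n+1) y = 0 (note the -2x y' term) with n(n+1) = 20, so n = 4; the polynomial solution is P_4(x).
With y = sum_k a_k x^k, matching x^k gives (k+2)(k+1) a_{k+2} = [k(k+1) - n(n+1)] a_k = (k - 4)(k + 5) a_k. The right side vanishes at k = 4, so the series with the parity of 4 terminates at degree 4.
Standard normalization (P_n(1) = 1): leading coefficient (2n)!/(2^n (n!)^2) = 40320/(16*576) = 35/8, so a_4 = 35/8. Work downward with a_k = (k+1)(k+2) a_{k+2} / ((k - 4)(k + 5)):
  a_2 = (3)(4)(35/8) / ((2 - 4)(2 + 5)) = (105/2)/(-14) = -15/4
  a_0 = (1)(2)(-15/4) / ((0 - 4)(0 + 5)) = (-15/2)/(-20) = 3/8
Hence P_4(x) = 35 x^4/8 - 15 x^2/4 + 3/8.

P_4(x); series = 35 x^4/8 - 15 x^2/4 + 3/8


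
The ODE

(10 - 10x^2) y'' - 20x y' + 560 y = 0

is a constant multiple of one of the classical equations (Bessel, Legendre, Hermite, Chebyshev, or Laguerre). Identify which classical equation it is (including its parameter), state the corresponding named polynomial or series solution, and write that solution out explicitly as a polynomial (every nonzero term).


All three coefficients share the factor 10; dividing through by 10 gives  (1 - x^2) y'' - 2x y' + 56 y = 0.
This matches the Legendre equation (1 - x^2) y'' - 2x y' + n(n+1) y = 0 (note the -2x y' term) with n(n+1) = 56, so n = 7; the polynomial solution is P_7(x).
With y = sum_k a_k x^k, matching x^k gives (k+2)(k+1) a_{k+2} = [k(k+1) - n(n+1)] a_k = (k - 7)(k + 8) a_k. The right side vanishes at k = 7, so the series with the parity of 7 terminates at degree 7.
Standard normalization (P_n(1) = 1): leading coefficient (2n)!/(2^n (n!)^2) = 87178291200/(128*25401600) = 429/16, so a_7 = 429/16. Work downward with a_k = (k+1)(k+2) a_{k+2} / ((k - 7)(k + 8)):
  a_5 = (6)(7)(429/16) / ((5 - 7)(5 + 8)) = (9009/8)/(-26) = -693/16
  a_3 = (4)(5)(-693/16) / ((3 - 7)(3 + 8)) = (-3465/4)/(-44) = 315/16
  a_1 = (2)(3)(315/16) / ((1 - 7)(1 + 8)) = (945/8)/(-54) = -35/16
Hence P_7(x) = 429 x^7/16 - 693 x^5/16 + 315 x^3/16 - 35 x/16.

P_7(x); series = 429 x^7/16 - 693 x^5/16 + 315 x^3/16 - 35 x/16


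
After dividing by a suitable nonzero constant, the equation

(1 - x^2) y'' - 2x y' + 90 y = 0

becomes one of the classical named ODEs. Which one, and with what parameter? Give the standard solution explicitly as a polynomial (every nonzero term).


The equation is already in a standard form:  (1 - x^2) y'' - 2x y' + 90 y = 0.
This matches the Legendre equation (1 - x^2) y'' - 2x y' + n(n+1) y = 0 (note the -2x y' term) with n(n+1) = 90, so n = 9; the polynomial solution is P_9(x).
With y = sum_k a_k x^k, matching x^k gives (k+2)(k+1) a_{k+2} = [k(k+1) - n(n+1)] a_k = (k - 9)(k + 10) a_k. The right side vanishes at k = 9, so the series with the parity of 9 terminates at degree 9.
Standard normalization (P_n(1) = 1): leading coefficient (2n)!/(2^n (n!)^2) = 6402373705728000/(512*131681894400) = 12155/128, so a_9 = 12155/128. Work downward with a_k = (k+1)(k+2) a_{k+2} / ((k - 9)(k + 10)):
  a_7 = (8)(9)(12155/128) / ((7 - 9)(7 + 10)) = (109395/16)/(-34) = -6435/32
  a_5 = (6)(7)(-6435/32) / ((5 - 9)(5 + 10)) = (-135135/16)/(-60) = 9009/64
  a_3 = (4)(5)(9009/64) / ((3 - 9)(3 + 10)) = (45045/16)/(-78) = -1155/32
  a_1 = (2)(3)(-1155/32) / ((1 - 9)(1 + 10)) = (-3465/16)/(-88) = 315/128
Hence P_9(x) = 12155 x^9/128 - 6435 x^7/32 + 9009 x^5/64 - 1155 x^3/32 + 315 x/128.

P_9(x); series = 12155 x^9/128 - 6435 x^7/32 + 9009 x^5/64 - 1155 x^3/32 + 315 x/128


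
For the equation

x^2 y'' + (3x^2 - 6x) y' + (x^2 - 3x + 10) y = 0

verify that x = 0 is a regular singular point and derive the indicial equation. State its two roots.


Divide by x^2 to reach normal form y'' + P_1(x) y' + P_2(x) y = 0 with P_1(x) = 3 - 6/x and P_2(x) = 1 - 3/x + 10/x^2.
x = 0 is a singular point because the y'-coefficient 3 - 6/x has a pole at x = 0 and the y-coefficient 1 - 3/x + 10/x^2 has a pole at x = 0.
It is a regular singular point because x P_1(x) = p(x) = 3x - 6 and x^2 P_2(x) = q(x) = x^2 - 3x + 10 are polynomials, hence analytic at x = 0.
p(0) = -6,  q(0) = 10.
Indicial equation: r(r-1) + p(0) r + q(0) = 0, i.e. r^2 + (p(0) - 1) r + q(0) = 0, i.e. r^2 - 7 r + 10 = 0.
Discriminant: (-7)^2 - 4(10) = 9, so r = (7 ± 3)/2.
Solving: r_1 = 5, r_2 = 2.

indicial: r^2 - 7 r + 10 = 0; roots r_1 = 5, r_2 = 2


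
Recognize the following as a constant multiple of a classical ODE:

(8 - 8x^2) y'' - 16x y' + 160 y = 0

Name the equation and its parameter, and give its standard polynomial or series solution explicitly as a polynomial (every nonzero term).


All three coefficients share the factor 8; dividing through by 8 gives  (1 - x^2) y'' - 2x y' + 20 y = 0.
This matches the Legendre equation (1 - x^2) y'' - 2x y' + n(n+1) y = 0 (note the -2x y' term) with n(n+1) = 20, so n = 4; the polynomial solution is P_4(x).
With y = sum_k a_k x^k, matching x^k gives (k+2)(k+1) a_{k+2} = [k(k+1) - n(n+1)] a_k = (k - 4)(k + 5) a_k. The right side vanishes at k = 4, so the series with the parity of 4 terminates at degree 4.
Standard normalization (P_n(1) = 1): leading coefficient (2n)!/(2^n (n!)^2) = 40320/(16*576) = 35/8, so a_4 = 35/8. Work downward with a_k = (k+1)(k+2) a_{k+2} / ((k - 4)(k + 5)):
  a_2 = (3)(4)(35/8) / ((2 - 4)(2 + 5)) = (105/2)/(-14) = -15/4
  a_0 = (1)(2)(-15/4) / ((0 - 4)(0 + 5)) = (-15/2)/(-20) = 3/8
Hence P_4(x) = 35 x^4/8 - 15 x^2/4 + 3/8.

P_4(x); series = 35 x^4/8 - 15 x^2/4 + 3/8


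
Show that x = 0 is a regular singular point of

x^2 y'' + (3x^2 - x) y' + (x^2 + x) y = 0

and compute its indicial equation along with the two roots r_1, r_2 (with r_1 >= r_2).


Divide by x^2 to reach normal form y'' + P_1(x) y' + P_2(x) y = 0 with P_1(x) = 3 - 1/x and P_2(x) = 1 + 1/x.
x = 0 is a singular point because the y'-coefficient 3 - 1/x has a pole at x = 0 and the y-coefficient 1 + 1/x has a pole at x = 0.
It is a regular singular point because x P_1(x) = p(x) = 3x - 1 and x^2 P_2(x) = q(x) = x^2 + x are polynomials, hence analytic at x = 0.
p(0) = -1,  q(0) = 0.
Indicial equation: r(r-1) + p(0) r + q(0) = 0, i.e. r^2 + (p(0) - 1) r + q(0) = 0, i.e. r^2 - 2 r = 0.
Discriminant: (-2)^2 - 4(0) = 4, so r = (2 ± 2)/2.
Solving: r_1 = 2, r_2 = 0.

indicial: r^2 - 2 r = 0; roots r_1 = 2, r_2 = 0


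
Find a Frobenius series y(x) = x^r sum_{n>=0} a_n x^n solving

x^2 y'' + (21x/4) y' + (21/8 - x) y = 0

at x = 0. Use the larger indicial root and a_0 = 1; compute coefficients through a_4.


Write in Frobenius form y'' + (p(x)/x) y' + (q(x)/x^2) y = 0:
  p(x) = 21/4,  q(x) = 21/8 - x.
Indicial equation: r(r-1) + (21/4) r + (21/8) = 0 -> roots r_1 = -3/4, r_2 = -7/2.
Take r = r_1 = -3/4. Let y(x) = x^r sum_{n>=0} a_n x^n with a_0 = 1.
Substitute y = x^r sum a_n x^n and match x^{r+n}. The recurrence is
  D(n) a_n - 1 a_{n-1} = 0,  where D(n) = (r+n)(r+n-1) + (21/4)(r+n) + (21/8).
  a_n = 1 / D(n) * a_{n-1}.
Since the indicial polynomial factors as (r - r_1)(r - r_2), D(n) = (r_1 + n - r_1)(r_1 + n - r_2) = n(n + 11/4).
Evaluating step by step (a_0 = 1):
  n = 1: D(1) = 1(1 + 11/4) = 15/4; numerator = 1(1) = 1; a_1 = (1)/(15/4) = 4/15
  n = 2: D(2) = 2(2 + 11/4) = 19/2; numerator = 1(4/15) = 4/15; a_2 = (4/15)/(19/2) = 8/285
  n = 3: D(3) = 3(3 + 11/4) = 69/4; numerator = 1(8/285) = 8/285; a_3 = (8/285)/(69/4) = 32/19665
  n = 4: D(4) = 4(4 + 11/4) = 27; numerator = 1(32/19665) = 32/19665; a_4 = (32/19665)/(27) = 32/530955

r = -3/4; a_0 = 1; a_1 = 4/15; a_2 = 8/285; a_3 = 32/19665; a_4 = 32/530955


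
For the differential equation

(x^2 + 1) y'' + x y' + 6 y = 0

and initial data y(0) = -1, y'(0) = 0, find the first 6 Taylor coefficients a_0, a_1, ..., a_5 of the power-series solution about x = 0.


Ansatz: y(x) = sum_{n>=0} a_n x^n, so y'(x) = sum_{n>=1} n a_n x^(n-1) and y''(x) = sum_{n>=2} n(n-1) a_n x^(n-2).
Substitute into P(x) y'' + Q(x) y' + R(x) y = 0 with P(x) = x^2 + 1, Q(x) = x, R(x) = 6, and match powers of x.
Initial conditions: a_0 = -1, a_1 = 0.
Setting the coefficient of each power of x to zero and solving order by order (substituting the coefficients already found):
  x^0: 2 a_2 + 6 a_0 = 0  ->  2 a_2 = -6 a_0 = 6  ->  a_2 = 3
  x^1: 6 a_3 + 7 a_1 = 0  ->  6 a_3 = -7 a_1 = 0  ->  a_3 = 0
  x^2: 12 a_4 + 10 a_2 = 0  ->  12 a_4 = -10 a_2 = -30  ->  a_4 = -5/2
  x^3: 20 a_5 + 15 a_3 = 0  ->  20 a_5 = -15 a_3 = 0  ->  a_5 = 0
Truncated series: y(x) = -1 + 3 x^2 - (5/2) x^4 + O(x^6).

a_0 = -1; a_1 = 0; a_2 = 3; a_3 = 0; a_4 = -5/2; a_5 = 0


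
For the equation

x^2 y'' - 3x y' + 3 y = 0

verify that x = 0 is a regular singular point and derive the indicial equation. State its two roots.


Divide by x^2 to reach normal form y'' + P_1(x) y' + P_2(x) y = 0 with P_1(x) = -3/x and P_2(x) = 3/x^2.
x = 0 is a singular point because the y'-coefficient -3/x has a pole at x = 0 and the y-coefficient 3/x^2 has a pole at x = 0.
It is a regular singular point because x P_1(x) = p(x) = -3 and x^2 P_2(x) = q(x) = 3 are polynomials, hence analytic at x = 0.
p(0) = -3,  q(0) = 3.
Indicial equation: r(r-1) + p(0) r + q(0) = 0, i.e. r^2 + (p(0) - 1) r + q(0) = 0, i.e. r^2 - 4 r + 3 = 0.
Discriminant: (-4)^2 - 4(3) = 4, so r = (4 ± 2)/2.
Solving: r_1 = 3, r_2 = 1.

indicial: r^2 - 4 r + 3 = 0; roots r_1 = 3, r_2 = 1


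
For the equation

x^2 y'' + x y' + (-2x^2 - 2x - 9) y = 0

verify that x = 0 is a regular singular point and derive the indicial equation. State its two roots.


Divide by x^2 to reach normal form y'' + P_1(x) y' + P_2(x) y = 0 with P_1(x) = 1/x and P_2(x) = -2 - 2/x - 9/x^2.
x = 0 is a singular point because the y'-coefficient 1/x has a pole at x = 0 and the y-coefficient -2 - 2/x - 9/x^2 has a pole at x = 0.
It is a regular singular point because x P_1(x) = p(x) = 1 and x^2 P_2(x) = q(x) = -2x^2 - 2x - 9 are polynomials, hence analytic at x = 0.
p(0) = 1,  q(0) = -9.
Indicial equation: r(r-1) + p(0) r + q(0) = 0, i.e. r^2 + (p(0) - 1) r + q(0) = 0, i.e. r^2 - 9 = 0.
Discriminant: (0)^2 - 4(-9) = 36, so r = (0 ± 6)/2.
Solving: r_1 = 3, r_2 = -3.

indicial: r^2 - 9 = 0; roots r_1 = 3, r_2 = -3


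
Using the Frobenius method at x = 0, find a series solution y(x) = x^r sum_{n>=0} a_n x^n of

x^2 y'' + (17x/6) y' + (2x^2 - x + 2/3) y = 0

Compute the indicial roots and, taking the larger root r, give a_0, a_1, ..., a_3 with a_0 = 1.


Write in Frobenius form y'' + (p(x)/x) y' + (q(x)/x^2) y = 0:
  p(x) = 17/6,  q(x) = 2x^2 - x + 2/3.
Indicial equation: r(r-1) + (17/6) r + (2/3) = 0 -> roots r_1 = -1/2, r_2 = -4/3.
Take r = r_1 = -1/2. Let y(x) = x^r sum_{n>=0} a_n x^n with a_0 = 1.
Substitute y = x^r sum a_n x^n and match x^{r+n}. The recurrence is
  D(n) a_n - 1 a_{n-1} + 2 a_{n-2} = 0,  where D(n) = (r+n)(r+n-1) + (17/6)(r+n) + (2/3).
  a_n = [1 a_{n-1} - 2 a_{n-2}] / D(n).
Since the indicial polynomial factors as (r - r_1)(r - r_2), D(n) = (r_1 + n - r_1)(r_1 + n - r_2) = n(n + 5/6).
Evaluating step by step (a_0 = 1):
  n = 1: D(1) = 1(1 + 5/6) = 11/6; numerator = 1(1) = 1; a_1 = (1)/(11/6) = 6/11
  n = 2: D(2) = 2(2 + 5/6) = 17/3; numerator = 1(6/11) - 2(1) = -16/11; a_2 = (-16/11)/(17/3) = -48/187
  n = 3: D(3) = 3(3 + 5/6) = 23/2; numerator = 1(-48/187) - 2(6/11) = -252/187; a_3 = (-252/187)/(23/2) = -504/4301

r = -1/2; a_0 = 1; a_1 = 6/11; a_2 = -48/187; a_3 = -504/4301


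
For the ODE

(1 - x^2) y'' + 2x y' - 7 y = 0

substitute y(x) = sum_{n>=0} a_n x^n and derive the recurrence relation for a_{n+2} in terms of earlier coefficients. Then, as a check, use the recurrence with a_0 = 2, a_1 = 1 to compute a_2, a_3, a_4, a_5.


Substitute y = sum_n a_n x^n.
(1 - 1 x^2) y'' contributes (n+2)(n+1) a_{n+2} - n(n-1) a_n at x^n.
2 x y'(x) contributes 2 n a_n at x^n.
-7 y(x) contributes -7 a_n at x^n.
Matching x^n: (n+2)(n+1) a_{n+2} + (-n(n-1) + 2 n - 7) a_n = 0.
Thus a_{n+2} = (n(n-1) - 2 n + 7) / ((n+1)(n+2)) * a_n.

Check with a_0 = 2, a_1 = 1 (apply the recurrence for n = 0, 1, 2, 3): a_0 = 2, a_1 = 1, a_2 = 7, a_3 = 5/6, a_4 = 35/12, a_5 = 7/24.

a_(n+2) = (n(n-1) - 2 n + 7) / ((n+1)(n+2)) * a_n; check: a_0 = 2, a_1 = 1, a_2 = 7, a_3 = 5/6, a_4 = 35/12, a_5 = 7/24


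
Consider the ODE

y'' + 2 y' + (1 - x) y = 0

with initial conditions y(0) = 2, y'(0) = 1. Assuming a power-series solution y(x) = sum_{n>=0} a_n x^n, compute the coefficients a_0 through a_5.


Ansatz: y(x) = sum_{n>=0} a_n x^n, so y'(x) = sum_{n>=1} n a_n x^(n-1) and y''(x) = sum_{n>=2} n(n-1) a_n x^(n-2).
Substitute into P(x) y'' + Q(x) y' + R(x) y = 0 with P(x) = 1, Q(x) = 2, R(x) = 1 - x, and match powers of x.
Initial conditions: a_0 = 2, a_1 = 1.
Setting the coefficient of each power of x to zero and solving order by order (substituting the coefficients already found):
  x^0: 2 a_2 + 2 a_1 + a_0 = 0  ->  2 a_2 = -2 a_1 - a_0 = -4  ->  a_2 = -2
  x^1: 6 a_3 + 4 a_2 + a_1 - a_0 = 0  ->  6 a_3 = -4 a_2 - a_1 + a_0 = 9  ->  a_3 = 3/2
  x^2: 12 a_4 + 6 a_3 + a_2 - a_1 = 0  ->  12 a_4 = -6 a_3 - a_2 + a_1 = -6  ->  a_4 = -1/2
  x^3: 20 a_5 + 8 a_4 + a_3 - a_2 = 0  ->  20 a_5 = -8 a_4 - a_3 + a_2 = 1/2  ->  a_5 = 1/40
Truncated series: y(x) = 2 + x - 2 x^2 + (3/2) x^3 - (1/2) x^4 + (1/40) x^5 + O(x^6).

a_0 = 2; a_1 = 1; a_2 = -2; a_3 = 3/2; a_4 = -1/2; a_5 = 1/40


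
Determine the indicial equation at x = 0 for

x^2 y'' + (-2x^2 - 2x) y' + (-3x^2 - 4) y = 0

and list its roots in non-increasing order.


Divide by x^2 to reach normal form y'' + P_1(x) y' + P_2(x) y = 0 with P_1(x) = -2 - 2/x and P_2(x) = -3 - 4/x^2.
x = 0 is a singular point because the y'-coefficient -2 - 2/x has a pole at x = 0 and the y-coefficient -3 - 4/x^2 has a pole at x = 0.
It is a regular singular point because x P_1(x) = p(x) = -2x - 2 and x^2 P_2(x) = q(x) = -3x^2 - 4 are polynomials, hence analytic at x = 0.
p(0) = -2,  q(0) = -4.
Indicial equation: r(r-1) + p(0) r + q(0) = 0, i.e. r^2 + (p(0) - 1) r + q(0) = 0, i.e. r^2 - 3 r - 4 = 0.
Discriminant: (-3)^2 - 4(-4) = 25, so r = (3 ± 5)/2.
Solving: r_1 = 4, r_2 = -1.

indicial: r^2 - 3 r - 4 = 0; roots r_1 = 4, r_2 = -1
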